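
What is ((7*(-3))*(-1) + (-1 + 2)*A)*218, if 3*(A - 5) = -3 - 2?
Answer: 15914/3 ≈ 5304.7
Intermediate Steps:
A = 10/3 (A = 5 + (-3 - 2)/3 = 5 + (⅓)*(-5) = 5 - 5/3 = 10/3 ≈ 3.3333)
((7*(-3))*(-1) + (-1 + 2)*A)*218 = ((7*(-3))*(-1) + (-1 + 2)*(10/3))*218 = (-21*(-1) + 1*(10/3))*218 = (21 + 10/3)*218 = (73/3)*218 = 15914/3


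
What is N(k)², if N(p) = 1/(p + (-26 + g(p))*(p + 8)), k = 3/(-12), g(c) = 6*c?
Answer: 64/2913849 ≈ 2.1964e-5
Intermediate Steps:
k = -¼ (k = 3*(-1/12) = -¼ ≈ -0.25000)
N(p) = 1/(p + (-26 + 6*p)*(8 + p)) (N(p) = 1/(p + (-26 + 6*p)*(p + 8)) = 1/(p + (-26 + 6*p)*(8 + p)))
N(k)² = (1/(-208 + 6*(-¼)² + 23*(-¼)))² = (1/(-208 + 6*(1/16) - 23/4))² = (1/(-208 + 3/8 - 23/4))² = (1/(-1707/8))² = (-8/1707)² = 64/2913849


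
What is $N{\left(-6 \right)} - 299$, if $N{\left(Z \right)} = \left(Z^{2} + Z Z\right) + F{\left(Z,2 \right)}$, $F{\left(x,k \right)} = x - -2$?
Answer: $-231$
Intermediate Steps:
$F{\left(x,k \right)} = 2 + x$ ($F{\left(x,k \right)} = x + 2 = 2 + x$)
$N{\left(Z \right)} = 2 + Z + 2 Z^{2}$ ($N{\left(Z \right)} = \left(Z^{2} + Z Z\right) + \left(2 + Z\right) = \left(Z^{2} + Z^{2}\right) + \left(2 + Z\right) = 2 Z^{2} + \left(2 + Z\right) = 2 + Z + 2 Z^{2}$)
$N{\left(-6 \right)} - 299 = \left(2 - 6 + 2 \left(-6\right)^{2}\right) - 299 = \left(2 - 6 + 2 \cdot 36\right) - 299 = \left(2 - 6 + 72\right) - 299 = 68 - 299 = -231$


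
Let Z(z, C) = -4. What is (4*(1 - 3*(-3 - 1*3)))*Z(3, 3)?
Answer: -304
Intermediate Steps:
(4*(1 - 3*(-3 - 1*3)))*Z(3, 3) = (4*(1 - 3*(-3 - 1*3)))*(-4) = (4*(1 - 3*(-3 - 3)))*(-4) = (4*(1 - 3*(-6)))*(-4) = (4*(1 + 18))*(-4) = (4*19)*(-4) = 76*(-4) = -304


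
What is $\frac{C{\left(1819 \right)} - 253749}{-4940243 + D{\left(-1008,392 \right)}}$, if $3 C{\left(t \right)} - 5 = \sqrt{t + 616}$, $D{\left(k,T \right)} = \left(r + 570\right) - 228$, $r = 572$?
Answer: $\frac{761242}{14817987} - \frac{\sqrt{2435}}{14817987} \approx 0.051369$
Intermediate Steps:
$D{\left(k,T \right)} = 914$ ($D{\left(k,T \right)} = \left(572 + 570\right) - 228 = 1142 - 228 = 914$)
$C{\left(t \right)} = \frac{5}{3} + \frac{\sqrt{616 + t}}{3}$ ($C{\left(t \right)} = \frac{5}{3} + \frac{\sqrt{t + 616}}{3} = \frac{5}{3} + \frac{\sqrt{616 + t}}{3}$)
$\frac{C{\left(1819 \right)} - 253749}{-4940243 + D{\left(-1008,392 \right)}} = \frac{\left(\frac{5}{3} + \frac{\sqrt{616 + 1819}}{3}\right) - 253749}{-4940243 + 914} = \frac{\left(\frac{5}{3} + \frac{\sqrt{2435}}{3}\right) - 253749}{-4939329} = \left(- \frac{761242}{3} + \frac{\sqrt{2435}}{3}\right) \left(- \frac{1}{4939329}\right) = \frac{761242}{14817987} - \frac{\sqrt{2435}}{14817987}$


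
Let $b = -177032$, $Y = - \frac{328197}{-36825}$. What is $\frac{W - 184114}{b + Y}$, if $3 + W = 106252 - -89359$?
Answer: $- \frac{141088850}{2172958401} \approx -0.064929$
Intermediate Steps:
$Y = \frac{109399}{12275}$ ($Y = \left(-328197\right) \left(- \frac{1}{36825}\right) = \frac{109399}{12275} \approx 8.9123$)
$W = 195608$ ($W = -3 + \left(106252 - -89359\right) = -3 + \left(106252 + 89359\right) = -3 + 195611 = 195608$)
$\frac{W - 184114}{b + Y} = \frac{195608 - 184114}{-177032 + \frac{109399}{12275}} = \frac{195608 - 184114}{- \frac{2172958401}{12275}} = 11494 \left(- \frac{12275}{2172958401}\right) = - \frac{141088850}{2172958401}$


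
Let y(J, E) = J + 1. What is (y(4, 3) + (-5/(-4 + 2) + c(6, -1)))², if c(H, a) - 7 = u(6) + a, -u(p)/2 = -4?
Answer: 1849/4 ≈ 462.25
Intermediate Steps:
u(p) = 8 (u(p) = -2*(-4) = 8)
y(J, E) = 1 + J
c(H, a) = 15 + a (c(H, a) = 7 + (8 + a) = 15 + a)
(y(4, 3) + (-5/(-4 + 2) + c(6, -1)))² = ((1 + 4) + (-5/(-4 + 2) + (15 - 1)))² = (5 + (-5/(-2) + 14))² = (5 + (-5*(-½) + 14))² = (5 + (5/2 + 14))² = (5 + 33/2)² = (43/2)² = 1849/4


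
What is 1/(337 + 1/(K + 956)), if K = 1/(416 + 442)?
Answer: 820249/276424771 ≈ 0.0029674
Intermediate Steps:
K = 1/858 ≈ 0.0011655
1/(337 + 1/(K + 956)) = 1/(337 + 1/(1/858 + 956)) = 1/(337 + 1/(820249/858)) = 1/(337 + 858/820249) = 1/(276424771/820249) = 820249/276424771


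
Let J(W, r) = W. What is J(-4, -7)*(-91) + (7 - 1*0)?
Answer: 371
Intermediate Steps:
J(-4, -7)*(-91) + (7 - 1*0) = -4*(-91) + (7 - 1*0) = 364 + (7 + 0) = 364 + 7 = 371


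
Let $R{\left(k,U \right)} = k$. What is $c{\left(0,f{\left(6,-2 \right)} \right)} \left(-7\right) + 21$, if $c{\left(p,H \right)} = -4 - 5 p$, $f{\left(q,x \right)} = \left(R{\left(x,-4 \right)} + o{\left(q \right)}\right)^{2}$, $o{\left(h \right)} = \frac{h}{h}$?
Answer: $49$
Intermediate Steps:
$o{\left(h \right)} = 1$
$f{\left(q,x \right)} = \left(1 + x\right)^{2}$ ($f{\left(q,x \right)} = \left(x + 1\right)^{2} = \left(1 + x\right)^{2}$)
$c{\left(0,f{\left(6,-2 \right)} \right)} \left(-7\right) + 21 = \left(-4 - 0\right) \left(-7\right) + 21 = \left(-4 + 0\right) \left(-7\right) + 21 = \left(-4\right) \left(-7\right) + 21 = 28 + 21 = 49$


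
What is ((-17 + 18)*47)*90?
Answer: 4230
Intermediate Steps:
((-17 + 18)*47)*90 = (1*47)*90 = 47*90 = 4230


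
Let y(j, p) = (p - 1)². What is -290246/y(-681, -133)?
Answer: -145123/8978 ≈ -16.164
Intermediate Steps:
y(j, p) = (-1 + p)²
-290246/y(-681, -133) = -290246/(-1 - 133)² = -290246/((-134)²) = -290246/17956 = -290246*1/17956 = -145123/8978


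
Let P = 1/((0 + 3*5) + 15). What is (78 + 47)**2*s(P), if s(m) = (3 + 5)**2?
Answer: 1000000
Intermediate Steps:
P = 1/30 (P = 1/((0 + 15) + 15) = 1/(15 + 15) = 1/30 ≈ 0.033333)
s(m) = 64 (s(m) = 8**2 = 64)
(78 + 47)**2*s(P) = (78 + 47)**2*64 = 125**2*64 = 15625*64 = 1000000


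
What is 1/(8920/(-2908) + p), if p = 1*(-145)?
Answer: -727/107645 ≈ -0.0067537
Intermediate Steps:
p = -145
1/(8920/(-2908) + p) = 1/(8920/(-2908) - 145) = 1/(8920*(-1/2908) - 145) = 1/(-2230/727 - 145) = 1/(-107645/727) = -727/107645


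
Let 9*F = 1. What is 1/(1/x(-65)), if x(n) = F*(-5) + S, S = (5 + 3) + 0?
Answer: 67/9 ≈ 7.4444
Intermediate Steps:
F = ⅑ (F = (⅑)*1 = ⅑ ≈ 0.11111)
S = 8 (S = 8 + 0 = 8)
x(n) = 67/9 (x(n) = (⅑)*(-5) + 8 = -5/9 + 8 = 67/9)
1/(1/x(-65)) = 1/(1/(67/9)) = 1/(9/67) = 67/9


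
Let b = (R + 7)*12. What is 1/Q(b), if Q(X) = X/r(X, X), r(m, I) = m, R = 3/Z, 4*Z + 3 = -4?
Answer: 1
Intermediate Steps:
Z = -7/4 (Z = -¾ + (¼)*(-4) = -¾ - 1 = -7/4 ≈ -1.7500)
R = -12/7 (R = 3/(-7/4) = 3*(-4/7) = -12/7 ≈ -1.7143)
b = 444/7 (b = (-12/7 + 7)*12 = (37/7)*12 = 444/7 ≈ 63.429)
Q(X) = 1 (Q(X) = X/X = 1)
1/Q(b) = 1/1 = 1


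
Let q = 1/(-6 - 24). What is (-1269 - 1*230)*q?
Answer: 1499/30 ≈ 49.967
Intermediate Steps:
q = -1/30 (q = 1/(-30) = -1/30 ≈ -0.033333)
(-1269 - 1*230)*q = (-1269 - 1*230)*(-1/30) = (-1269 - 230)*(-1/30) = -1499*(-1/30) = 1499/30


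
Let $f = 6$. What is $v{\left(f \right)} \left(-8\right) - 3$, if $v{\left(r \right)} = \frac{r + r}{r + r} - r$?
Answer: $37$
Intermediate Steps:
$v{\left(r \right)} = 1 - r$ ($v{\left(r \right)} = \frac{2 r}{2 r} - r = 2 r \frac{1}{2 r} - r = 1 - r$)
$v{\left(f \right)} \left(-8\right) - 3 = \left(1 - 6\right) \left(-8\right) - 3 = \left(-5\right) \left(-8\right) - 3 = 40 - 3 = 37$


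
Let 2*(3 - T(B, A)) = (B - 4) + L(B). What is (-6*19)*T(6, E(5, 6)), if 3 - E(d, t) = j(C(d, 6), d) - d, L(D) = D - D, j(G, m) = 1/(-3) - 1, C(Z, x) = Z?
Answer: -228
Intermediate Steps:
j(G, m) = -4/3 (j(G, m) = -⅓ - 1 = -4/3)
L(D) = 0
E(d, t) = 13/3 + d (E(d, t) = 3 - (-4/3 - d) = 3 + (4/3 + d) = 13/3 + d)
T(B, A) = 5 - B/2 (T(B, A) = 3 - ((B - 4) + 0)/2 = 3 - ((-4 + B) + 0)/2 = 3 - (-4 + B)/2 = 3 + (2 - B/2) = 5 - B/2)
(-6*19)*T(6, E(5, 6)) = (-6*19)*(5 - ½*6) = -114*(5 - 3) = -114*2 = -228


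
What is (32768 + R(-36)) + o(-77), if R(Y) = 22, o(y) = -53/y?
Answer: 2524883/77 ≈ 32791.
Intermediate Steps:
(32768 + R(-36)) + o(-77) = (32768 + 22) - 53/(-77) = 32790 - 53*(-1/77) = 32790 + 53/77 = 2524883/77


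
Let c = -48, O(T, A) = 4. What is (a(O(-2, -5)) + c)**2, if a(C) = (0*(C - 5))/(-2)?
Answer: 2304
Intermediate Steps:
a(C) = 0 (a(C) = (0*(-5 + C))*(-1/2) = 0*(-1/2) = 0)
(a(O(-2, -5)) + c)**2 = (0 - 48)**2 = (-48)**2 = 2304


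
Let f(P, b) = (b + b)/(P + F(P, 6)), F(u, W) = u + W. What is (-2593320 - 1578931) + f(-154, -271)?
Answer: -630009630/151 ≈ -4.1722e+6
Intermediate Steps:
F(u, W) = W + u
f(P, b) = 2*b/(6 + 2*P) (f(P, b) = (b + b)/(P + (6 + P)) = (2*b)/(6 + 2*P) = 2*b/(6 + 2*P))
(-2593320 - 1578931) + f(-154, -271) = (-2593320 - 1578931) - 271/(3 - 154) = -4172251 - 271/(-151) = -4172251 - 271*(-1/151) = -4172251 + 271/151 = -630009630/151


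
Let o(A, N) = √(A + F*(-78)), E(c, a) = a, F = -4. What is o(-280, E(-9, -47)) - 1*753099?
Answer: -753099 + 4*√2 ≈ -7.5309e+5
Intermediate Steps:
o(A, N) = √(312 + A) (o(A, N) = √(A - 4*(-78)) = √(A + 312) = √(312 + A))
o(-280, E(-9, -47)) - 1*753099 = √(312 - 280) - 1*753099 = √32 - 753099 = 4*√2 - 753099 = -753099 + 4*√2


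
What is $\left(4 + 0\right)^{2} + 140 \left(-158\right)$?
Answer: $-22104$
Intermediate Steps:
$\left(4 + 0\right)^{2} + 140 \left(-158\right) = 4^{2} - 22120 = 16 - 22120 = -22104$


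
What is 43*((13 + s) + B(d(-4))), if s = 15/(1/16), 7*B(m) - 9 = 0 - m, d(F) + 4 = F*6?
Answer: 77744/7 ≈ 11106.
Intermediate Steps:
d(F) = -4 + 6*F (d(F) = -4 + F*6 = -4 + 6*F)
B(m) = 9/7 - m/7 (B(m) = 9/7 + (0 - m)/7 = 9/7 + (-m)/7 = 9/7 - m/7)
s = 240 (s = 15/(1/16) = 15*16 = 240)
43*((13 + s) + B(d(-4))) = 43*((13 + 240) + (9/7 - (-4 + 6*(-4))/7)) = 43*(253 + (9/7 - (-4 - 24)/7)) = 43*(253 + (9/7 - ⅐*(-28))) = 43*(253 + (9/7 + 4)) = 43*(253 + 37/7) = 43*(1808/7) = 77744/7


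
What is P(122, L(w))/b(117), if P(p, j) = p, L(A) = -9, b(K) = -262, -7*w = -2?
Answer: -61/131 ≈ -0.46565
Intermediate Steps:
w = 2/7 (w = -1/7*(-2) = 2/7 ≈ 0.28571)
P(122, L(w))/b(117) = 122/(-262) = 122*(-1/262) = -61/131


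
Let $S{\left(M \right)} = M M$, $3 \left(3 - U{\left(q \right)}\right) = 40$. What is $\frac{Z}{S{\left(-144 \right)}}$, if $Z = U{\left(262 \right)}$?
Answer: $- \frac{31}{62208} \approx -0.00049833$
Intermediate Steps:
$U{\left(q \right)} = - \frac{31}{3}$ ($U{\left(q \right)} = 3 - \frac{40}{3} = - \frac{31}{3}$)
$S{\left(M \right)} = M^{2}$
$Z = - \frac{31}{3} \approx -10.333$
$\frac{Z}{S{\left(-144 \right)}} = - \frac{31}{3 \left(-144\right)^{2}} = - \frac{31}{3 \cdot 20736} = \left(- \frac{31}{3}\right) \frac{1}{20736} = - \frac{31}{62208}$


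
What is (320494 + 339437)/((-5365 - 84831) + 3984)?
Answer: -659931/86212 ≈ -7.6547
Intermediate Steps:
(320494 + 339437)/((-5365 - 84831) + 3984) = 659931/(-90196 + 3984) = 659931/(-86212) = 659931*(-1/86212) = -659931/86212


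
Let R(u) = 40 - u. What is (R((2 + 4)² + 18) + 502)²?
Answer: 238144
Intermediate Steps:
(R((2 + 4)² + 18) + 502)² = ((40 - ((2 + 4)² + 18)) + 502)² = ((40 - (6² + 18)) + 502)² = ((40 - (36 + 18)) + 502)² = ((40 - 1*54) + 502)² = ((40 - 54) + 502)² = (-14 + 502)² = 488² = 238144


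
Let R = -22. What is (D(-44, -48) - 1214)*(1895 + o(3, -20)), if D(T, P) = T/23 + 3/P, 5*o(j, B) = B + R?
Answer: -4221069407/1840 ≈ -2.2941e+6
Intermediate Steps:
o(j, B) = -22/5 + B/5 (o(j, B) = (B - 22)/5 = (-22 + B)/5 = -22/5 + B/5)
D(T, P) = 3/P + T/23 (D(T, P) = T*(1/23) + 3/P = T/23 + 3/P = 3/P + T/23)
(D(-44, -48) - 1214)*(1895 + o(3, -20)) = ((3/(-48) + (1/23)*(-44)) - 1214)*(1895 + (-22/5 + (1/5)*(-20))) = ((3*(-1/48) - 44/23) - 1214)*(1895 + (-22/5 - 4)) = ((-1/16 - 44/23) - 1214)*(1895 - 42/5) = (-727/368 - 1214)*(9433/5) = -447479/368*9433/5 = -4221069407/1840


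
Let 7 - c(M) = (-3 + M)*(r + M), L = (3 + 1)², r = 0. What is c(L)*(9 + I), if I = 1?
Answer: -2010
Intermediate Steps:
L = 16 (L = 4² = 16)
c(M) = 7 - M*(-3 + M) (c(M) = 7 - (-3 + M)*(0 + M) = 7 - (-3 + M)*M = 7 - M*(-3 + M))
c(L)*(9 + I) = (7 - 1*16² + 3*16)*(9 + 1) = (7 - 1*256 + 48)*10 = (7 - 256 + 48)*10 = -201*10 = -2010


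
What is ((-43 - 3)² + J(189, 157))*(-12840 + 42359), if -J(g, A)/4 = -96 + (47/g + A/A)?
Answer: 1988551652/27 ≈ 7.3650e+7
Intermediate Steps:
J(g, A) = 380 - 188/g (J(g, A) = -4*(-96 + (47/g + A/A)) = -4*(-96 + (47/g + 1)) = -4*(-96 + (1 + 47/g)) = -4*(-95 + 47/g) = 380 - 188/g)
((-43 - 3)² + J(189, 157))*(-12840 + 42359) = ((-43 - 3)² + (380 - 188/189))*(-12840 + 42359) = ((-46)² + (380 - 188*1/189))*29519 = (2116 + (380 - 188/189))*29519 = (2116 + 71632/189)*29519 = (471556/189)*29519 = 1988551652/27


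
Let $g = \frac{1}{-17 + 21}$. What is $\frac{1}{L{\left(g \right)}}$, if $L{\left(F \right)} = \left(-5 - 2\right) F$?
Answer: $- \frac{4}{7} \approx -0.57143$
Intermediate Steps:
$g = \frac{1}{4} \approx 0.25$
$L{\left(F \right)} = - 7 F$
$\frac{1}{L{\left(g \right)}} = \frac{1}{\left(-7\right) \frac{1}{4}} = \frac{1}{- \frac{7}{4}} = - \frac{4}{7}$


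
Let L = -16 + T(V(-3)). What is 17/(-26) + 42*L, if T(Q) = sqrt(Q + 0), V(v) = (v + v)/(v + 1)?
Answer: -17489/26 + 42*sqrt(3) ≈ -599.91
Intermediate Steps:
V(v) = 2*v/(1 + v) (V(v) = (2*v)/(1 + v) = 2*v/(1 + v))
T(Q) = sqrt(Q)
L = -16 + sqrt(3) (L = -16 + sqrt(2*(-3)/(1 - 3)) = -16 + sqrt(2*(-3)/(-2)) = -16 + sqrt(2*(-3)*(-1/2)) = -16 + sqrt(3) ≈ -14.268)
17/(-26) + 42*L = 17/(-26) + 42*(-16 + sqrt(3)) = 17*(-1/26) + (-672 + 42*sqrt(3)) = -17/26 + (-672 + 42*sqrt(3)) = -17489/26 + 42*sqrt(3)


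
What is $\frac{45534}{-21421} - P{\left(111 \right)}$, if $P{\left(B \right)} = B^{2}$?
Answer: $- \frac{263973675}{21421} \approx -12323.0$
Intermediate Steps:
$\frac{45534}{-21421} - P{\left(111 \right)} = \frac{45534}{-21421} - 111^{2} = 45534 \left(- \frac{1}{21421}\right) - 12321 = - \frac{45534}{21421} - 12321 = - \frac{263973675}{21421}$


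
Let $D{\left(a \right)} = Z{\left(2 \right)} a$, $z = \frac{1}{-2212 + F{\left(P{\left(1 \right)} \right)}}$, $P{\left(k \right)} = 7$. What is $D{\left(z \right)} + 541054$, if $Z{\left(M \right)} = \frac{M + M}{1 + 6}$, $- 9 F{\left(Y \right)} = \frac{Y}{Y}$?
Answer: $\frac{75402908566}{139363} \approx 5.4105 \cdot 10^{5}$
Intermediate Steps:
$F{\left(Y \right)} = - \frac{1}{9}$ ($F{\left(Y \right)} = - \frac{Y \frac{1}{Y}}{9} = \left(- \frac{1}{9}\right) 1 = - \frac{1}{9}$)
$Z{\left(M \right)} = \frac{2 M}{7}$
$z = - \frac{9}{19909}$ ($z = \frac{1}{-2212 - \frac{1}{9}} = \frac{1}{- \frac{19909}{9}} = - \frac{9}{19909} \approx -0.00045206$)
$D{\left(a \right)} = \frac{4 a}{7}$ ($D{\left(a \right)} = \frac{2}{7} \cdot 2 a = \frac{4 a}{7}$)
$D{\left(z \right)} + 541054 = \frac{4}{7} \left(- \frac{9}{19909}\right) + 541054 = - \frac{36}{139363} + 541054 = \frac{75402908566}{139363}$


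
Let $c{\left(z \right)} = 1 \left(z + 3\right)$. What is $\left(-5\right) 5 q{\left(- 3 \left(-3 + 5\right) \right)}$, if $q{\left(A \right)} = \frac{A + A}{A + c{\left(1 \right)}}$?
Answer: $-150$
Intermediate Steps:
$c{\left(z \right)} = 3 + z$ ($c{\left(z \right)} = 1 \left(3 + z\right) = 3 + z$)
$q{\left(A \right)} = \frac{2 A}{4 + A}$ ($q{\left(A \right)} = \frac{A + A}{A + \left(3 + 1\right)} = \frac{2 A}{A + 4} = \frac{2 A}{4 + A}$)
$\left(-5\right) 5 q{\left(- 3 \left(-3 + 5\right) \right)} = \left(-5\right) 5 \frac{2 \left(- 3 \left(-3 + 5\right)\right)}{4 - 3 \left(-3 + 5\right)} = - 25 \frac{2 \left(\left(-3\right) 2\right)}{4 - 6} = - 25 \cdot 2 \left(-6\right) \frac{1}{4 - 6} = - 25 \cdot 2 \left(-6\right) \frac{1}{-2} = - 25 \cdot 2 \left(-6\right) \left(- \frac{1}{2}\right) = \left(-25\right) 6 = -150$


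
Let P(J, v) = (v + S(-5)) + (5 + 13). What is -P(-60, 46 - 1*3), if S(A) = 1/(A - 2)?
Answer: -426/7 ≈ -60.857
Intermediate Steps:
S(A) = 1/(-2 + A)
P(J, v) = 125/7 + v (P(J, v) = (v + 1/(-2 - 5)) + (5 + 13) = (v + 1/(-7)) + 18 = (v - 1/7) + 18 = (-1/7 + v) + 18 = 125/7 + v)
-P(-60, 46 - 1*3) = -(125/7 + (46 - 1*3)) = -(125/7 + (46 - 3)) = -(125/7 + 43) = -1*426/7 = -426/7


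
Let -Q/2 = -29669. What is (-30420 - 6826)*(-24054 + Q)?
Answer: -1314187864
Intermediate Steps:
Q = 59338 (Q = -2*(-29669) = 59338)
(-30420 - 6826)*(-24054 + Q) = (-30420 - 6826)*(-24054 + 59338) = -37246*35284 = -1314187864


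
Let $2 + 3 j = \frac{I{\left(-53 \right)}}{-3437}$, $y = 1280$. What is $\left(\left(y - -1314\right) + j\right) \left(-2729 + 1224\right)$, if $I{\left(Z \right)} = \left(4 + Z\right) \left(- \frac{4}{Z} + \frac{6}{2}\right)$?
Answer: $- \frac{304702421905}{78069} \approx -3.903 \cdot 10^{6}$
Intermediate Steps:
$I{\left(Z \right)} = \left(3 - \frac{4}{Z}\right) \left(4 + Z\right)$ ($I{\left(Z \right)} = \left(4 + Z\right) \left(- \frac{4}{Z} + 6 \cdot \frac{1}{2}\right) = \left(4 + Z\right) \left(- \frac{4}{Z} + 3\right) = \left(4 + Z\right) \left(3 - \frac{4}{Z}\right) = \left(3 - \frac{4}{Z}\right) \left(4 + Z\right)$)
$j = - \frac{50905}{78069}$ ($j = - \frac{2}{3} + \frac{\left(8 - \frac{16}{-53} + 3 \left(-53\right)\right) \frac{1}{-3437}}{3} = - \frac{2}{3} + \frac{\left(8 - - \frac{16}{53} - 159\right) \left(- \frac{1}{3437}\right)}{3} = - \frac{2}{3} + \frac{\left(8 + \frac{16}{53} - 159\right) \left(- \frac{1}{3437}\right)}{3} = - \frac{2}{3} + \frac{\left(- \frac{7987}{53}\right) \left(- \frac{1}{3437}\right)}{3} = - \frac{2}{3} + \frac{1}{3} \cdot \frac{1141}{26023} = - \frac{2}{3} + \frac{1141}{78069} = - \frac{50905}{78069} \approx -0.65205$)
$\left(\left(y - -1314\right) + j\right) \left(-2729 + 1224\right) = \left(\left(1280 - -1314\right) - \frac{50905}{78069}\right) \left(-2729 + 1224\right) = \left(\left(1280 + 1314\right) - \frac{50905}{78069}\right) \left(-1505\right) = \left(2594 - \frac{50905}{78069}\right) \left(-1505\right) = \frac{202460081}{78069} \left(-1505\right) = - \frac{304702421905}{78069}$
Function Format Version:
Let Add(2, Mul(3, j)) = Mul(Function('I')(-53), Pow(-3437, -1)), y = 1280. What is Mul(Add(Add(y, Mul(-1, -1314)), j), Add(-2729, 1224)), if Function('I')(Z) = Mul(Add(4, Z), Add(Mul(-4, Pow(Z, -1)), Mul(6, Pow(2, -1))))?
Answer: Rational(-304702421905, 78069) ≈ -3.9030e+6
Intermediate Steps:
Function('I')(Z) = Mul(Add(3, Mul(-4, Pow(Z, -1))), Add(4, Z)) (Function('I')(Z) = Mul(Add(4, Z), Add(Mul(-4, Pow(Z, -1)), Mul(6, Rational(1, 2)))) = Mul(Add(4, Z), Add(Mul(-4, Pow(Z, -1)), 3)) = Mul(Add(4, Z), Add(3, Mul(-4, Pow(Z, -1)))) = Mul(Add(3, Mul(-4, Pow(Z, -1))), Add(4, Z)))
j = Rational(-50905, 78069) (j = Add(Rational(-2, 3), Mul(Rational(1, 3), Mul(Add(8, Mul(-16, Pow(-53, -1)), Mul(3, -53)), Pow(-3437, -1)))) = Add(Rational(-2, 3), Mul(Rational(1, 3), Mul(Add(8, Mul(-16, Rational(-1, 53)), -159), Rational(-1, 3437)))) = Add(Rational(-2, 3), Mul(Rational(1, 3), Mul(Add(8, Rational(16, 53), -159), Rational(-1, 3437)))) = Add(Rational(-2, 3), Mul(Rational(1, 3), Mul(Rational(-7987, 53), Rational(-1, 3437)))) = Add(Rational(-2, 3), Mul(Rational(1, 3), Rational(1141, 26023))) = Add(Rational(-2, 3), Rational(1141, 78069)) = Rational(-50905, 78069) ≈ -0.65205)
Mul(Add(Add(y, Mul(-1, -1314)), j), Add(-2729, 1224)) = Mul(Add(Add(1280, Mul(-1, -1314)), Rational(-50905, 78069)), Add(-2729, 1224)) = Mul(Add(Add(1280, 1314), Rational(-50905, 78069)), -1505) = Mul(Add(2594, Rational(-50905, 78069)), -1505) = Mul(Rational(202460081, 78069), -1505) = Rational(-304702421905, 78069)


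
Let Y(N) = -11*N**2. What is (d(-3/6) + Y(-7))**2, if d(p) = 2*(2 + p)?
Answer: 287296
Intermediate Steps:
d(p) = 4 + 2*p
(d(-3/6) + Y(-7))**2 = ((4 + 2*(-3/6)) - 11*(-7)**2)**2 = ((4 + 2*(-3*1/6)) - 11*49)**2 = ((4 + 2*(-1/2)) - 539)**2 = ((4 - 1) - 539)**2 = (3 - 539)**2 = (-536)**2 = 287296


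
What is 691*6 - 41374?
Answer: -37228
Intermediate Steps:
691*6 - 41374 = 4146 - 41374 = -37228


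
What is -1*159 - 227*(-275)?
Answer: 62266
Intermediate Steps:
-1*159 - 227*(-275) = -159 + 62425 = 62266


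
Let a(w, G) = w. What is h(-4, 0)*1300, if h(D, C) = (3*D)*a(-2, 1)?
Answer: 31200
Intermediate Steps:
h(D, C) = -6*D (h(D, C) = (3*D)*(-2) = -6*D)
h(-4, 0)*1300 = -6*(-4)*1300 = 24*1300 = 31200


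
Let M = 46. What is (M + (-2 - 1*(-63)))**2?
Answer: 11449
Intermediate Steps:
(M + (-2 - 1*(-63)))**2 = (46 + (-2 - 1*(-63)))**2 = (46 + (-2 + 63))**2 = (46 + 61)**2 = 107**2 = 11449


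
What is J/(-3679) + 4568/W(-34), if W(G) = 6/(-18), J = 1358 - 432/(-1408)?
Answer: -4436816939/323752 ≈ -13704.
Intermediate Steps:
J = 119531/88 (J = 1358 - 432*(-1/1408) = 1358 + 27/88 = 119531/88 ≈ 1358.3)
W(G) = -⅓ (W(G) = 6*(-1/18) = -⅓)
J/(-3679) + 4568/W(-34) = (119531/88)/(-3679) + 4568/(-⅓) = (119531/88)*(-1/3679) + 4568*(-3) = -119531/323752 - 13704 = -4436816939/323752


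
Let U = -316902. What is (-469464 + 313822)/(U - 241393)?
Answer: 155642/558295 ≈ 0.27878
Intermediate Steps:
(-469464 + 313822)/(U - 241393) = (-469464 + 313822)/(-316902 - 241393) = -155642/(-558295) = -155642*(-1/558295) = 155642/558295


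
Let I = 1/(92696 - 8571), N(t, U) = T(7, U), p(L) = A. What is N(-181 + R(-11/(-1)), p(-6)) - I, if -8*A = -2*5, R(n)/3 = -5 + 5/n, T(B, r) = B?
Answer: 588874/84125 ≈ 7.0000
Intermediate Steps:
R(n) = -15 + 15/n (R(n) = 3*(-5 + 5/n) = -15 + 15/n)
A = 5/4 (A = -(-1)*5/4 = -⅛*(-10) = 5/4 ≈ 1.2500)
p(L) = 5/4
N(t, U) = 7
I = 1/84125 ≈ 1.1887e-5
N(-181 + R(-11/(-1)), p(-6)) - I = 7 - 1*1/84125 = 7 - 1/84125 = 588874/84125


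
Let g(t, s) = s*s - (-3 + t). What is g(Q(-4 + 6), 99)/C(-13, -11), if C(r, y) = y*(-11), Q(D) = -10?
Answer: 9814/121 ≈ 81.107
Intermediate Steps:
C(r, y) = -11*y
g(t, s) = 3 + s² - t (g(t, s) = s² + (3 - t) = 3 + s² - t)
g(Q(-4 + 6), 99)/C(-13, -11) = (3 + 99² - 1*(-10))/((-11*(-11))) = (3 + 9801 + 10)/121 = 9814*(1/121) = 9814/121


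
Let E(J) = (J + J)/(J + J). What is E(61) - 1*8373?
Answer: -8372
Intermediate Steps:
E(J) = 1 (E(J) = (2*J)/((2*J)) = (2*J)*(1/(2*J)) = 1)
E(61) - 1*8373 = 1 - 1*8373 = 1 - 8373 = -8372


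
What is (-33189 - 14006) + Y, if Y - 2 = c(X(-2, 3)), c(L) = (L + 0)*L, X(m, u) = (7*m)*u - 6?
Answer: -44889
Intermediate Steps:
X(m, u) = -6 + 7*m*u (X(m, u) = 7*m*u - 6 = -6 + 7*m*u)
c(L) = L² (c(L) = L*L = L²)
Y = 2306 (Y = 2 + (-6 + 7*(-2)*3)² = 2 + (-6 - 42)² = 2 + (-48)² = 2 + 2304 = 2306)
(-33189 - 14006) + Y = (-33189 - 14006) + 2306 = -47195 + 2306 = -44889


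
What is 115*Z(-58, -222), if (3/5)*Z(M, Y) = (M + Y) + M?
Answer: -194350/3 ≈ -64783.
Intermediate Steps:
Z(M, Y) = 5*Y/3 + 10*M/3 (Z(M, Y) = 5*((M + Y) + M)/3 = 5*(Y + 2*M)/3 = 5*Y/3 + 10*M/3)
115*Z(-58, -222) = 115*((5/3)*(-222) + (10/3)*(-58)) = 115*(-370 - 580/3) = 115*(-1690/3) = -194350/3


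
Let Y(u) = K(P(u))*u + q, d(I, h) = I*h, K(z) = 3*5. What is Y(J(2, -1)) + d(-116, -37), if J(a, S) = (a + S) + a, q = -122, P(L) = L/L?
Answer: 4215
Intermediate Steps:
P(L) = 1
J(a, S) = S + 2*a (J(a, S) = (S + a) + a = S + 2*a)
K(z) = 15
Y(u) = -122 + 15*u (Y(u) = 15*u - 122 = -122 + 15*u)
Y(J(2, -1)) + d(-116, -37) = (-122 + 15*(-1 + 2*2)) - 116*(-37) = (-122 + 15*(-1 + 4)) + 4292 = (-122 + 15*3) + 4292 = (-122 + 45) + 4292 = -77 + 4292 = 4215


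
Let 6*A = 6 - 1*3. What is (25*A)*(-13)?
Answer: -325/2 ≈ -162.50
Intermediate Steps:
A = ½ (A = (6 - 1*3)/6 = (6 - 3)/6 = (⅙)*3 = ½ ≈ 0.50000)
(25*A)*(-13) = (25*(½))*(-13) = (25/2)*(-13) = -325/2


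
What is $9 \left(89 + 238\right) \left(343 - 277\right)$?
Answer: $194238$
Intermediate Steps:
$9 \left(89 + 238\right) \left(343 - 277\right) = 9 \cdot 327 \cdot 66 = 9 \cdot 21582 = 194238$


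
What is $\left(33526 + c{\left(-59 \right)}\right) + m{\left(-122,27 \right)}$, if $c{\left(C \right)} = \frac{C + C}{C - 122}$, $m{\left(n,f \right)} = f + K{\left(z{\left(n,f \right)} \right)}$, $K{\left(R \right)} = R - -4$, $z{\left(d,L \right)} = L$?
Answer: $\frac{6078822}{181} \approx 33585.0$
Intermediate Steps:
$K{\left(R \right)} = 4 + R$ ($K{\left(R \right)} = R + 4 = 4 + R$)
$m{\left(n,f \right)} = 4 + 2 f$ ($m{\left(n,f \right)} = f + \left(4 + f\right) = 4 + 2 f$)
$c{\left(C \right)} = \frac{2 C}{-122 + C}$
$\left(33526 + c{\left(-59 \right)}\right) + m{\left(-122,27 \right)} = \left(33526 + 2 \left(-59\right) \frac{1}{-122 - 59}\right) + \left(4 + 2 \cdot 27\right) = \left(33526 + 2 \left(-59\right) \frac{1}{-181}\right) + \left(4 + 54\right) = \left(33526 + 2 \left(-59\right) \left(- \frac{1}{181}\right)\right) + 58 = \left(33526 + \frac{118}{181}\right) + 58 = \frac{6068324}{181} + 58 = \frac{6078822}{181}$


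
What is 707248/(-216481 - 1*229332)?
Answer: -707248/445813 ≈ -1.5864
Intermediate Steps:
707248/(-216481 - 1*229332) = 707248/(-216481 - 229332) = 707248/(-445813) = 707248*(-1/445813) = -707248/445813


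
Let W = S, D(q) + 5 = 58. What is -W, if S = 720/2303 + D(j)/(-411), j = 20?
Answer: -173861/946533 ≈ -0.18368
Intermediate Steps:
D(q) = 53 (D(q) = -5 + 58 = 53)
S = 173861/946533 (S = 720/2303 + 53/(-411) = 720*(1/2303) + 53*(-1/411) = 720/2303 - 53/411 = 173861/946533 ≈ 0.18368)
W = 173861/946533 ≈ 0.18368
-W = -1*173861/946533 = -173861/946533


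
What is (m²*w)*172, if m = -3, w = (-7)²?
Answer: 75852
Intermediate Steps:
w = 49
(m²*w)*172 = ((-3)²*49)*172 = (9*49)*172 = 441*172 = 75852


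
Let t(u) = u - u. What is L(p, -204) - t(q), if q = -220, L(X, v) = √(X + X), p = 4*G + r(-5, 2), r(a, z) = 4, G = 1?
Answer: 4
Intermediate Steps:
p = 8 (p = 4*1 + 4 = 4 + 4 = 8)
L(X, v) = √2*√X (L(X, v) = √(2*X) = √2*√X)
t(u) = 0
L(p, -204) - t(q) = √2*√8 - 1*0 = √2*(2*√2) + 0 = 4 + 0 = 4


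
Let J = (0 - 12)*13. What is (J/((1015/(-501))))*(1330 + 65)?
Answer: 21805524/203 ≈ 1.0742e+5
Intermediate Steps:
J = -156 (J = -12*13 = -156)
(J/((1015/(-501))))*(1330 + 65) = (-156/(1015/(-501)))*(1330 + 65) = -156/(1015*(-1/501))*1395 = -156/(-1015/501)*1395 = -156*(-501/1015)*1395 = (78156/1015)*1395 = 21805524/203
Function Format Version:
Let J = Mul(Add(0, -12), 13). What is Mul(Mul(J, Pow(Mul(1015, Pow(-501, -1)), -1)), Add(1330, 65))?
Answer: Rational(21805524, 203) ≈ 1.0742e+5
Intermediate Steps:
J = -156 (J = Mul(-12, 13) = -156)
Mul(Mul(J, Pow(Mul(1015, Pow(-501, -1)), -1)), Add(1330, 65)) = Mul(Mul(-156, Pow(Mul(1015, Pow(-501, -1)), -1)), Add(1330, 65)) = Mul(Mul(-156, Pow(Mul(1015, Rational(-1, 501)), -1)), 1395) = Mul(Mul(-156, Pow(Rational(-1015, 501), -1)), 1395) = Mul(Mul(-156, Rational(-501, 1015)), 1395) = Mul(Rational(78156, 1015), 1395) = Rational(21805524, 203)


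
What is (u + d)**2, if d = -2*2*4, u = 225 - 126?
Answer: 6889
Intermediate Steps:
u = 99
d = -16 (d = -4*4 = -16)
(u + d)**2 = (99 - 16)**2 = 83**2 = 6889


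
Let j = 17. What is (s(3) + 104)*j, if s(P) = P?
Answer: 1819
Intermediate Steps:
(s(3) + 104)*j = (3 + 104)*17 = 107*17 = 1819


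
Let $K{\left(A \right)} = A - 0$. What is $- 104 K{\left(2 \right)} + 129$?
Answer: $-79$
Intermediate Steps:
$K{\left(A \right)} = A$ ($K{\left(A \right)} = A + 0 = A$)
$- 104 K{\left(2 \right)} + 129 = \left(-104\right) 2 + 129 = -208 + 129 = -79$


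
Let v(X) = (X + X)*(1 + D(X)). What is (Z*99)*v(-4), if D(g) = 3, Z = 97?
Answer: -307296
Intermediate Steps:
v(X) = 8*X (v(X) = (X + X)*(1 + 3) = (2*X)*4 = 8*X)
(Z*99)*v(-4) = (97*99)*(8*(-4)) = 9603*(-32) = -307296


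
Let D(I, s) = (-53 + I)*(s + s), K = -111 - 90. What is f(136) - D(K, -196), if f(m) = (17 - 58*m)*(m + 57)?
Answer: -1618671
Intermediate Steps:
K = -201
f(m) = (17 - 58*m)*(57 + m)
D(I, s) = 2*s*(-53 + I) (D(I, s) = (-53 + I)*(2*s) = 2*s*(-53 + I))
f(136) - D(K, -196) = (969 - 3289*136 - 58*136**2) - 2*(-196)*(-53 - 201) = (969 - 447304 - 58*18496) - 2*(-196)*(-254) = (969 - 447304 - 1072768) - 1*99568 = -1519103 - 99568 = -1618671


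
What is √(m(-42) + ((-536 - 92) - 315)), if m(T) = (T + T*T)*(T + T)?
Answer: I*√145591 ≈ 381.56*I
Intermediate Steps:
m(T) = 2*T*(T + T²) (m(T) = (T + T²)*(2*T) = 2*T*(T + T²))
√(m(-42) + ((-536 - 92) - 315)) = √(2*(-42)²*(1 - 42) + ((-536 - 92) - 315)) = √(2*1764*(-41) + (-628 - 315)) = √(-144648 - 943) = √(-145591) = I*√145591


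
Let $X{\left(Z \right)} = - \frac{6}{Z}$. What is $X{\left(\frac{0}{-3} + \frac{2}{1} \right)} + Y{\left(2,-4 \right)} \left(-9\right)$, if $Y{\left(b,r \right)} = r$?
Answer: $33$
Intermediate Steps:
$X{\left(\frac{0}{-3} + \frac{2}{1} \right)} + Y{\left(2,-4 \right)} \left(-9\right) = - \frac{6}{\frac{0}{-3} + \frac{2}{1}} - -36 = - \frac{6}{0 \left(- \frac{1}{3}\right) + 2 \cdot 1} + 36 = - \frac{6}{0 + 2} + 36 = - \frac{6}{2} + 36 = \left(-6\right) \frac{1}{2} + 36 = -3 + 36 = 33$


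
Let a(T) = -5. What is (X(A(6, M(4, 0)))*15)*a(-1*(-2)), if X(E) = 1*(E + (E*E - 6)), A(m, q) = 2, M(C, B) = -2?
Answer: 0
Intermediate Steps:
X(E) = -6 + E + E**2 (X(E) = 1*(E + (E**2 - 6)) = 1*(E + (-6 + E**2)) = 1*(-6 + E + E**2) = -6 + E + E**2)
(X(A(6, M(4, 0)))*15)*a(-1*(-2)) = ((-6 + 2 + 2**2)*15)*(-5) = ((-6 + 2 + 4)*15)*(-5) = (0*15)*(-5) = 0*(-5) = 0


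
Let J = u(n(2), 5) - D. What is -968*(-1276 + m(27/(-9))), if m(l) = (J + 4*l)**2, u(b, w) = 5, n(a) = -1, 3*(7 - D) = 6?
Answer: 1095776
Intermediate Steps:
D = 5 (D = 7 - 1/3*6 = 7 - 2 = 5)
J = 0 (J = 5 - 1*5 = 5 - 5 = 0)
m(l) = 16*l**2 (m(l) = (0 + 4*l)**2 = (4*l)**2 = 16*l**2)
-968*(-1276 + m(27/(-9))) = -968*(-1276 + 16*(27/(-9))**2) = -968*(-1276 + 16*(27*(-1/9))**2) = -968*(-1276 + 16*(-3)**2) = -968*(-1276 + 16*9) = -968*(-1276 + 144) = -968*(-1132) = 1095776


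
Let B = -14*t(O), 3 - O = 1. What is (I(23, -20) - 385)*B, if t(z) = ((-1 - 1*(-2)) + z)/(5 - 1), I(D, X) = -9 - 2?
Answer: 4158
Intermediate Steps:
O = 2 (O = 3 - 1*1 = 3 - 1 = 2)
I(D, X) = -11
t(z) = ¼ + z/4 (t(z) = ((-1 + 2) + z)/4 = (1 + z)*(¼) = ¼ + z/4)
B = -21/2 (B = -14*(¼ + (¼)*2) = -14*(¼ + ½) = -14*¾ = -21/2 ≈ -10.500)
(I(23, -20) - 385)*B = (-11 - 385)*(-21/2) = -396*(-21/2) = 4158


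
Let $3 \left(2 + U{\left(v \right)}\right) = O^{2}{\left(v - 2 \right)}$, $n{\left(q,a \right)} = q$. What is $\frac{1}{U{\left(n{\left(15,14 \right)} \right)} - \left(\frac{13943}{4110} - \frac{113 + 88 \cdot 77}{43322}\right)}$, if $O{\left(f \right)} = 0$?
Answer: $- \frac{44513355}{232957924} \approx -0.19108$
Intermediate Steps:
$U{\left(v \right)} = -2$ ($U{\left(v \right)} = -2 + \frac{0^{2}}{3} = -2 + \frac{1}{3} \cdot 0 = -2 + 0 = -2$)
$\frac{1}{U{\left(n{\left(15,14 \right)} \right)} - \left(\frac{13943}{4110} - \frac{113 + 88 \cdot 77}{43322}\right)} = \frac{1}{-2 - \left(\frac{13943}{4110} - \frac{113 + 88 \cdot 77}{43322}\right)} = \frac{1}{-2 - \left(\frac{13943}{4110} - \left(113 + 6776\right) \frac{1}{43322}\right)} = \frac{1}{-2 + \left(- \frac{13943}{4110} + 6889 \cdot \frac{1}{43322}\right)} = \frac{1}{-2 + \left(- \frac{13943}{4110} + \frac{6889}{43322}\right)} = \frac{1}{-2 - \frac{143931214}{44513355}} = \frac{1}{- \frac{232957924}{44513355}} = - \frac{44513355}{232957924}$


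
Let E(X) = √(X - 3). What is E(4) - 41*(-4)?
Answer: 165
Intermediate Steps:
E(X) = √(-3 + X)
E(4) - 41*(-4) = √(-3 + 4) - 41*(-4) = √1 + 164 = 1 + 164 = 165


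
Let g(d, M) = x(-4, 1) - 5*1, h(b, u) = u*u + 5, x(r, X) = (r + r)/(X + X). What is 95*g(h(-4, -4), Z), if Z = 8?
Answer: -855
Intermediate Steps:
x(r, X) = r/X (x(r, X) = (2*r)/((2*X)) = (2*r)*(1/(2*X)) = r/X)
h(b, u) = 5 + u² (h(b, u) = u² + 5 = 5 + u²)
g(d, M) = -9 (g(d, M) = -4/1 - 5*1 = -4*1 - 5 = -4 - 5 = -9)
95*g(h(-4, -4), Z) = 95*(-9) = -855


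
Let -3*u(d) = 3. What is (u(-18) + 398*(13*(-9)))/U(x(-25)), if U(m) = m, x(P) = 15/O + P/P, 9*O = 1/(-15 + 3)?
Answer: 46567/1619 ≈ 28.763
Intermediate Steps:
O = -1/108 (O = 1/(9*(-15 + 3)) = (⅑)/(-12) = (⅑)*(-1/12) = -1/108 ≈ -0.0092593)
u(d) = -1 (u(d) = -⅓*3 = -1)
x(P) = -1619 (x(P) = 15/(-1/108) + P/P = 15*(-108) + 1 = -1620 + 1 = -1619)
(u(-18) + 398*(13*(-9)))/U(x(-25)) = (-1 + 398*(13*(-9)))/(-1619) = (-1 + 398*(-117))*(-1/1619) = (-1 - 46566)*(-1/1619) = -46567*(-1/1619) = 46567/1619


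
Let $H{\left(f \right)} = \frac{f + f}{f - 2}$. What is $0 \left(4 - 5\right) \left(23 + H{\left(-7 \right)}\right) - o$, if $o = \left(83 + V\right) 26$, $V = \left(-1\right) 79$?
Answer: $-104$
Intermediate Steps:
$V = -79$
$H{\left(f \right)} = \frac{2 f}{-2 + f}$
$o = 104$ ($o = \left(83 - 79\right) 26 = 4 \cdot 26 = 104$)
$0 \left(4 - 5\right) \left(23 + H{\left(-7 \right)}\right) - o = 0 \left(4 - 5\right) \left(23 + 2 \left(-7\right) \frac{1}{-2 - 7}\right) - 104 = 0 \left(-1\right) \left(23 + 2 \left(-7\right) \frac{1}{-9}\right) - 104 = 0 \left(23 + 2 \left(-7\right) \left(- \frac{1}{9}\right)\right) - 104 = 0 \left(23 + \frac{14}{9}\right) - 104 = 0 \cdot \frac{221}{9} - 104 = 0 - 104 = -104$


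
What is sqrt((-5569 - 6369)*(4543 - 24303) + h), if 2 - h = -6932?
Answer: sqrt(235901814) ≈ 15359.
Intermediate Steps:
h = 6934 (h = 2 - 1*(-6932) = 2 + 6932 = 6934)
sqrt((-5569 - 6369)*(4543 - 24303) + h) = sqrt((-5569 - 6369)*(4543 - 24303) + 6934) = sqrt(-11938*(-19760) + 6934) = sqrt(235894880 + 6934) = sqrt(235901814)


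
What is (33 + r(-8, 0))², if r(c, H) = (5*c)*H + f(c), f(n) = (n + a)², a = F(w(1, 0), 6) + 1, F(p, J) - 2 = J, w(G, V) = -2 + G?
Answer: 1156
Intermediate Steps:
F(p, J) = 2 + J
a = 9 (a = (2 + 6) + 1 = 8 + 1 = 9)
f(n) = (9 + n)² (f(n) = (n + 9)² = (9 + n)²)
r(c, H) = (9 + c)² + 5*H*c (r(c, H) = (5*c)*H + (9 + c)² = 5*H*c + (9 + c)² = (9 + c)² + 5*H*c)
(33 + r(-8, 0))² = (33 + ((9 - 8)² + 5*0*(-8)))² = (33 + (1² + 0))² = (33 + (1 + 0))² = (33 + 1)² = 34² = 1156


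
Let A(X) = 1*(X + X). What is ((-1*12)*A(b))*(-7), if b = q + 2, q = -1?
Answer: 168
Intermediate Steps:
b = 1 (b = -1 + 2 = 1)
A(X) = 2*X (A(X) = 1*(2*X) = 2*X)
((-1*12)*A(b))*(-7) = ((-1*12)*(2*1))*(-7) = -12*2*(-7) = -24*(-7) = 168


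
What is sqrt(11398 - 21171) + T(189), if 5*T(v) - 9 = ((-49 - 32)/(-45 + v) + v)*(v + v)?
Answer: 569907/40 + I*sqrt(9773) ≈ 14248.0 + 98.859*I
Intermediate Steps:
T(v) = 9/5 + 2*v*(v - 81/(-45 + v))/5 (T(v) = 9/5 + (((-49 - 32)/(-45 + v) + v)*(v + v))/5 = 9/5 + ((-81/(-45 + v) + v)*(2*v))/5 = 9/5 + ((v - 81/(-45 + v))*(2*v))/5 = 9/5 + (2*v*(v - 81/(-45 + v)))/5 = 9/5 + 2*v*(v - 81/(-45 + v))/5)
sqrt(11398 - 21171) + T(189) = sqrt(11398 - 21171) + (-405 - 153*189 - 90*189**2 + 2*189**3)/(5*(-45 + 189)) = sqrt(-9773) + (1/5)*(-405 - 28917 - 90*35721 + 2*6751269)/144 = I*sqrt(9773) + (1/5)*(1/144)*(-405 - 28917 - 3214890 + 13502538) = I*sqrt(9773) + (1/5)*(1/144)*10258326 = I*sqrt(9773) + 569907/40 = 569907/40 + I*sqrt(9773)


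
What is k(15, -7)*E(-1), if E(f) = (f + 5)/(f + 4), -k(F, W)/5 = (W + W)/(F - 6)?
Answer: 280/27 ≈ 10.370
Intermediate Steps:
k(F, W) = -10*W/(-6 + F) (k(F, W) = -5*(W + W)/(F - 6) = -5*2*W/(-6 + F) = -10*W/(-6 + F))
E(f) = (5 + f)/(4 + f)
k(15, -7)*E(-1) = (-10*(-7)/(-6 + 15))*((5 - 1)/(4 - 1)) = (-10*(-7)/9)*(4/3) = (-10*(-7)*⅑)*((⅓)*4) = (70/9)*(4/3) = 280/27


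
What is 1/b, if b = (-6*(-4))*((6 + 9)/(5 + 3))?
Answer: 1/45 ≈ 0.022222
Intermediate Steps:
b = 45 (b = 24*(15/8) = 45)
1/b = 1/45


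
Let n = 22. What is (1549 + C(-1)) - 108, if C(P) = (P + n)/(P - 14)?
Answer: 7198/5 ≈ 1439.6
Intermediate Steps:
C(P) = (22 + P)/(-14 + P) (C(P) = (P + 22)/(P - 14) = (22 + P)/(-14 + P))
(1549 + C(-1)) - 108 = (1549 + (22 - 1)/(-14 - 1)) - 108 = (1549 + 21/(-15)) - 108 = (1549 - 1/15*21) - 108 = (1549 - 7/5) - 108 = 7738/5 - 108 = 7198/5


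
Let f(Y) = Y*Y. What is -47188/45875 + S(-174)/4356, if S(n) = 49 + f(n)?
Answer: 1185608447/199831500 ≈ 5.9330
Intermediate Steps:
f(Y) = Y²
S(n) = 49 + n²
-47188/45875 + S(-174)/4356 = -47188/45875 + (49 + (-174)²)/4356 = -47188*1/45875 + (49 + 30276)*(1/4356) = -47188/45875 + 30325*(1/4356) = -47188/45875 + 30325/4356 = 1185608447/199831500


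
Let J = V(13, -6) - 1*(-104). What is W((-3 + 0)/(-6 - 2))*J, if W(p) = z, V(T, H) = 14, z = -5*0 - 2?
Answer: -236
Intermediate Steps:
z = -2 (z = 0 - 2 = -2)
W(p) = -2
J = 118 (J = 14 - 1*(-104) = 14 + 104 = 118)
W((-3 + 0)/(-6 - 2))*J = -2*118 = -236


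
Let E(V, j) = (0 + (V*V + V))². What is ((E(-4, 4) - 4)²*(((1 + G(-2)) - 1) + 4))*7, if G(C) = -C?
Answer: 823200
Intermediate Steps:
E(V, j) = (V + V²)² (E(V, j) = (0 + (V² + V))² = (0 + (V + V²))² = (V + V²)²)
((E(-4, 4) - 4)²*(((1 + G(-2)) - 1) + 4))*7 = (((-4)²*(1 - 4)² - 4)²*(((1 - 1*(-2)) - 1) + 4))*7 = ((16*(-3)² - 4)²*(((1 + 2) - 1) + 4))*7 = ((16*9 - 4)²*((3 - 1) + 4))*7 = ((144 - 4)²*(2 + 4))*7 = (140²*6)*7 = (19600*6)*7 = 117600*7 = 823200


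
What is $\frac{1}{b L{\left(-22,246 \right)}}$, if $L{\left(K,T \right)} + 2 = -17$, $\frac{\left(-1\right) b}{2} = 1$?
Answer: $\frac{1}{38} \approx 0.026316$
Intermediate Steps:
$b = -2$ ($b = \left(-2\right) 1 = -2$)
$L{\left(K,T \right)} = -19$ ($L{\left(K,T \right)} = -2 - 17 = -19$)
$\frac{1}{b L{\left(-22,246 \right)}} = \frac{1}{\left(-2\right) \left(-19\right)} = \frac{1}{38}$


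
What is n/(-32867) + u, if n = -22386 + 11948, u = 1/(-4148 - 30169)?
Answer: 358167979/1127896839 ≈ 0.31755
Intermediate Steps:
u = -1/34317 (u = 1/(-34317) = -1/34317 ≈ -2.9140e-5)
n = -10438
n/(-32867) + u = -10438/(-32867) - 1/34317 = -10438*(-1/32867) - 1/34317 = 10438/32867 - 1/34317 = 358167979/1127896839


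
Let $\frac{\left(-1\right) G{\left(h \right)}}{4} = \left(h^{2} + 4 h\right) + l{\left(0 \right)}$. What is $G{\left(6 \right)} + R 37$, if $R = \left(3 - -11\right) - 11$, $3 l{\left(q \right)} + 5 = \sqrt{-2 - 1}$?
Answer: $- \frac{367}{3} - \frac{4 i \sqrt{3}}{3} \approx -122.33 - 2.3094 i$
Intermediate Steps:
$l{\left(q \right)} = - \frac{5}{3} + \frac{i \sqrt{3}}{3}$ ($l{\left(q \right)} = - \frac{5}{3} + \frac{\sqrt{-2 - 1}}{3} = - \frac{5}{3} + \frac{\sqrt{-3}}{3} = - \frac{5}{3} + \frac{i \sqrt{3}}{3}$)
$G{\left(h \right)} = \frac{20}{3} - 16 h - 4 h^{2} - \frac{4 i \sqrt{3}}{3}$ ($G{\left(h \right)} = - 4 \left(\left(h^{2} + 4 h\right) - \left(\frac{5}{3} - \frac{i \sqrt{3}}{3}\right)\right) = - 4 \left(- \frac{5}{3} + h^{2} + 4 h + \frac{i \sqrt{3}}{3}\right) = \frac{20}{3} - 16 h - 4 h^{2} - \frac{4 i \sqrt{3}}{3}$)
$R = 3$ ($R = \left(3 + 11\right) - 11 = 14 - 11 = 3$)
$G{\left(6 \right)} + R 37 = \left(\frac{20}{3} - 96 - 4 \cdot 6^{2} - \frac{4 i \sqrt{3}}{3}\right) + 3 \cdot 37 = \left(\frac{20}{3} - 96 - 144 - \frac{4 i \sqrt{3}}{3}\right) + 111 = \left(- \frac{700}{3} - \frac{4 i \sqrt{3}}{3}\right) + 111 = - \frac{367}{3} - \frac{4 i \sqrt{3}}{3}$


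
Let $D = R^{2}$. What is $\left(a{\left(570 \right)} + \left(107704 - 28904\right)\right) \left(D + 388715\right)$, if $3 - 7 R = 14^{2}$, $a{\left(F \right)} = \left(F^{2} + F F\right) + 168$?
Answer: $\frac{13908015482112}{49} \approx 2.8384 \cdot 10^{11}$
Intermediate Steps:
$a{\left(F \right)} = 168 + 2 F^{2}$ ($a{\left(F \right)} = \left(F^{2} + F^{2}\right) + 168 = 2 F^{2} + 168 = 168 + 2 F^{2}$)
$R = - \frac{193}{7}$ ($R = \frac{3}{7} - \frac{14^{2}}{7} = \frac{3}{7} - 28 = - \frac{193}{7} \approx -27.571$)
$D = \frac{37249}{49}$ ($D = \left(- \frac{193}{7}\right)^{2} = \frac{37249}{49} \approx 760.18$)
$\left(a{\left(570 \right)} + \left(107704 - 28904\right)\right) \left(D + 388715\right) = \left(\left(168 + 2 \cdot 570^{2}\right) + \left(107704 - 28904\right)\right) \left(\frac{37249}{49} + 388715\right) = \left(\left(168 + 2 \cdot 324900\right) + \left(107704 - 28904\right)\right) \frac{19084284}{49} = \left(\left(168 + 649800\right) + 78800\right) \frac{19084284}{49} = \left(649968 + 78800\right) \frac{19084284}{49} = 728768 \cdot \frac{19084284}{49} = \frac{13908015482112}{49}$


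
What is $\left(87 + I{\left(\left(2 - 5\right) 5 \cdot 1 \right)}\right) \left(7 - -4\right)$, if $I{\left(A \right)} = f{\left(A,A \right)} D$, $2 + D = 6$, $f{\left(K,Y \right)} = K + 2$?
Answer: $385$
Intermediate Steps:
$f{\left(K,Y \right)} = 2 + K$
$D = 4$ ($D = -2 + 6 = 4$)
$I{\left(A \right)} = 8 + 4 A$ ($I{\left(A \right)} = \left(2 + A\right) 4 = 8 + 4 A$)
$\left(87 + I{\left(\left(2 - 5\right) 5 \cdot 1 \right)}\right) \left(7 - -4\right) = \left(87 + \left(8 + 4 \left(2 - 5\right) 5 \cdot 1\right)\right) \left(7 - -4\right) = \left(87 + \left(8 + 4 \left(-3\right) 5 \cdot 1\right)\right) \left(7 + 4\right) = \left(87 + \left(8 + 4 \left(\left(-15\right) 1\right)\right)\right) 11 = \left(87 + \left(8 + 4 \left(-15\right)\right)\right) 11 = \left(87 + \left(8 - 60\right)\right) 11 = \left(87 - 52\right) 11 = 35 \cdot 11 = 385$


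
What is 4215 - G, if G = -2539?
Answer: 6754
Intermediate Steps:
4215 - G = 4215 - 1*(-2539) = 4215 + 2539 = 6754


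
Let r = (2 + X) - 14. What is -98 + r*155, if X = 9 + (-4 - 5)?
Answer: -1958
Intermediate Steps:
X = 0 (X = 9 - 9 = 0)
r = -12 (r = (2 + 0) - 14 = 2 - 14 = -12)
-98 + r*155 = -98 - 12*155 = -98 - 1860 = -1958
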